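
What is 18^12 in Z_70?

12 in binary is 1100, i.e. 12 = 8 + 4.
18^1 ≡ 18 (mod 70)
18^2 ≡ 18^2 = 324 ≡ 44 (mod 70)
18^4 ≡ 44^2 = 1936 ≡ 46 (mod 70)
18^8 ≡ 46^2 = 2116 ≡ 16 (mod 70)
18^12 = 18^8 * 18^4 ≡ 16 * 46 (mod 70).
16 * 46 = 736 ≡ 36 (mod 70).

36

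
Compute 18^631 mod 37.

Using repeated squaring:
18^1 ≡ 18 (mod 37)
18^2 ≡ 18^2 = 324 ≡ 28 (mod 37)
18^4 ≡ 28^2 = 784 ≡ 7 (mod 37)
18^8 ≡ 7^2 = 49 ≡ 12 (mod 37)
18^16 ≡ 12^2 = 144 ≡ 33 (mod 37)
18^32 ≡ 33^2 = 1089 ≡ 16 (mod 37)
18^64 ≡ 16^2 = 256 ≡ 34 (mod 37)
18^128 ≡ 34^2 = 1156 ≡ 9 (mod 37)
18^256 ≡ 9^2 = 81 ≡ 7 (mod 37)
18^512 ≡ 7^2 = 49 ≡ 12 (mod 37)
18^631 = 18^512 × 18^64 × 18^32 × 18^16 × 18^4 × 18^2 × 18^1 ≡ 12 × 34 × 16 × 33 × 7 × 28 × 18 (mod 37).
Accumulate the product:
12 × 34 = 408 ≡ 1
1 × 16 = 16
16 × 33 = 528 ≡ 10
10 × 7 = 70 ≡ 33
33 × 28 = 924 ≡ 36
36 × 18 = 648 ≡ 19

19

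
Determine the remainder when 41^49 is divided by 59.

45

49 in binary is 110001, i.e. 49 = 32 + 16 + 1.
41^1 ≡ 41 (mod 59)
41^2 ≡ 41^2 = 1681 ≡ 29 (mod 59)
41^4 ≡ 29^2 = 841 ≡ 15 (mod 59)
41^8 ≡ 15^2 = 225 ≡ 48 (mod 59)
41^16 ≡ 48^2 = 2304 ≡ 3 (mod 59)
41^32 ≡ 3^2 = 9 (mod 59)
41^49 = 41^32 · 41^16 · 41^1 ≡ 9 · 3 · 41 (mod 59).
Accumulate the product:
9 · 3 = 27
27 · 41 = 1107 ≡ 45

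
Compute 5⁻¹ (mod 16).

13

16 = 3*5 + 1
5 = 5*1 + 0
gcd(5, 16) = 1, so the inverse exists.
Back-substitute for 1:
1 = 1*16 − 3*5
So 5⁻¹ ≡ −3 ≡ 13 (mod 16).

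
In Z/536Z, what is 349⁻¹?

By the extended Euclidean algorithm:
536 = 1×349 + 187
349 = 1×187 + 162
187 = 1×162 + 25
162 = 6×25 + 12
25 = 2×12 + 1
12 = 12×1 + 0
gcd(349, 536) = 1, so the inverse exists.
Bézout: 1 = 28×536 − 43×349.
So 349⁻¹ ≡ −43 ≡ 493 (mod 536).

493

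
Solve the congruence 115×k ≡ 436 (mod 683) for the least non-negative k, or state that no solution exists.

81

gcd(115, 683) = 1, so a unique solution mod 683 exists.
115⁻¹ ≡ 196 (mod 683).
k ≡ 196×436 ≡ 81 (mod 683).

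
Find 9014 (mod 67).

9014 = 134*67 + 36, so 9014 ≡ 36 (mod 67).

36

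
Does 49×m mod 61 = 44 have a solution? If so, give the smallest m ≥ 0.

37

gcd(49, 61) = 1, so a unique solution mod 61 exists.
49⁻¹ ≡ 5 (mod 61).
m ≡ 5×44 ≡ 37 (mod 61).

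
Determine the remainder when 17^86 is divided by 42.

37

17^1 ≡ 17 (mod 42)
17^2 ≡ 17^2 = 289 ≡ 37 (mod 42)
17^4 ≡ 37^2 = 1369 ≡ 25 (mod 42)
17^8 ≡ 25^2 = 625 ≡ 37 (mod 42)
17^16 ≡ 37^2 = 1369 ≡ 25 (mod 42)
17^32 ≡ 25^2 = 625 ≡ 37 (mod 42)
17^64 ≡ 37^2 = 1369 ≡ 25 (mod 42)
17^86 = 17^64 · 17^16 · 17^4 · 17^2 ≡ 25 · 25 · 25 · 37 (mod 42).
Accumulate the product:
25 · 25 = 625 ≡ 37
37 · 25 = 925 ≡ 1
1 · 37 = 37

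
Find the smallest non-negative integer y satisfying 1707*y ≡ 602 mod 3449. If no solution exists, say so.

gcd(1707, 3449) = 1, so a unique solution mod 3449 exists.
1707⁻¹ ≡ 1281 (mod 3449).
y ≡ 1281*602 ≡ 2035 (mod 3449).

2035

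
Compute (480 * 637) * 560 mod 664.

584

480 * 637 = 305760 ≡ 320 (mod 664)
320 * 560 = 179200 ≡ 584 (mod 664)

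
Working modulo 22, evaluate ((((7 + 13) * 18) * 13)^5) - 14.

20

7 + 13 = 20
20 * 18 = 360 ≡ 8 (mod 22)
8 * 13 = 104 ≡ 16 (mod 22)
(16)^5 ≡ 12 (mod 22)
12 - 14 = -2 ≡ 20 (mod 22)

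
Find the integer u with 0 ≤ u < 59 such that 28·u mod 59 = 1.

59 = 2×28 + 3
28 = 9×3 + 1
3 = 3×1 + 0
gcd(28, 59) = 1, so the inverse exists.
Bézout: 1 = −9×59 + 19×28.
So 28⁻¹ ≡ 19 (mod 59).

19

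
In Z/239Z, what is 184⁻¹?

126

239 = 1×184 + 55
184 = 3×55 + 19
55 = 2×19 + 17
19 = 1×17 + 2
17 = 8×2 + 1
2 = 2×1 + 0
gcd(184, 239) = 1, so the inverse exists.
Back-substitute for 1:
1 = 1×17 − 8×2
  = −8×19 + 9×17
  = 9×55 − 26×19
  = −26×184 + 87×55
  = 87×239 − 113×184
So 184⁻¹ ≡ −113 ≡ 126 (mod 239).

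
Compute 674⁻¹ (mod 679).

543

679 = 1·674 + 5
674 = 134·5 + 4
5 = 1·4 + 1
4 = 4·1 + 0
gcd(674, 679) = 1, so the inverse exists.
Bézout: 1 = 135·679 − 136·674.
So 674⁻¹ ≡ −136 ≡ 543 (mod 679).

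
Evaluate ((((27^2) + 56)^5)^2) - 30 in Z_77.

48

(27)^2 ≡ 36 (mod 77)
36 + 56 = 92 ≡ 15 (mod 77)
(15)^5 ≡ 1 (mod 77)
(1)^2 ≡ 1 (mod 77)
1 - 30 = -29 ≡ 48 (mod 77)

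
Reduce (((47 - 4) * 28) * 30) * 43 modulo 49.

7

47 - 4 = 43
43 * 28 = 1204 ≡ 28 (mod 49)
28 * 30 = 840 ≡ 7 (mod 49)
7 * 43 = 301 ≡ 7 (mod 49)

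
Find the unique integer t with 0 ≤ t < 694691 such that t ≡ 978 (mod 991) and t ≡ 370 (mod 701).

401342

991⁻¹ mod 701: 991·336 ≡ 1 (mod 701), so 991⁻¹ ≡ 336.
t = 978 + 991·((370 − 978)·336 mod 701) = 978 + 991·404 = 401342.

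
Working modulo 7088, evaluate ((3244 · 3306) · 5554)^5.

5104

3244 · 3306 = 10724664 ≡ 520 (mod 7088)
520 · 5554 = 2888080 ≡ 3264 (mod 7088)
(3264)^5 ≡ 5104 (mod 7088)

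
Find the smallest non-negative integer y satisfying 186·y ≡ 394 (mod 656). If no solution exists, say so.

gcd(186, 656) = 2, and 2 | 394, so solutions exist.
Divide through by 2: 93·y ≡ 197 mod 328.
93⁻¹ ≡ 261 (mod 328).
y ≡ 261·197 ≡ 249 (mod 328).
The smallest non-negative solution is y = 249.

249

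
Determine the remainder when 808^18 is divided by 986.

778

By square-and-multiply:
808^1 ≡ 808 (mod 986)
808^2 ≡ 808^2 = 652864 ≡ 132 (mod 986)
808^4 ≡ 132^2 = 17424 ≡ 662 (mod 986)
808^8 ≡ 662^2 = 438244 ≡ 460 (mod 986)
808^16 ≡ 460^2 = 211600 ≡ 596 (mod 986)
808^18 = 808^16 × 808^2 ≡ 596 × 132 (mod 986).
596 × 132 = 78672 ≡ 778 (mod 986).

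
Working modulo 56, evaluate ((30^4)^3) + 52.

(30)^4 ≡ 16 (mod 56)
(16)^3 ≡ 8 (mod 56)
8 + 52 = 60 ≡ 4 (mod 56)

4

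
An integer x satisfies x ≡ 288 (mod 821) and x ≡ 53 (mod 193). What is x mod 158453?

112765

821⁻¹ mod 193: 821×130 ≡ 1 (mod 193), so 821⁻¹ ≡ 130.
x = 288 + 821×((53 − 288)×130 mod 193) = 288 + 821×137 = 112765.
Check: 112765 mod 821 = 288, 112765 mod 193 = 53. ✓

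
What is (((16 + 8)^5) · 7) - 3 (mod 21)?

16 + 8 = 24 ≡ 3 (mod 21)
(3)^5 ≡ 12 (mod 21)
12 · 7 = 84 ≡ 0 (mod 21)
0 - 3 = -3 ≡ 18 (mod 21)

18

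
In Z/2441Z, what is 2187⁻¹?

567

2441 = 1×2187 + 254
2187 = 8×254 + 155
254 = 1×155 + 99
155 = 1×99 + 56
99 = 1×56 + 43
56 = 1×43 + 13
43 = 3×13 + 4
13 = 3×4 + 1
4 = 4×1 + 0
gcd(2187, 2441) = 1, so the inverse exists.
Back-substitute for 1:
1 = 1×13 − 3×4
  = −3×43 + 10×13
  = 10×56 − 13×43
  = −13×99 + 23×56
  = 23×155 − 36×99
  = −36×254 + 59×155
  = 59×2187 − 508×254
  = −508×2441 + 567×2187
So 2187⁻¹ ≡ 567 (mod 2441).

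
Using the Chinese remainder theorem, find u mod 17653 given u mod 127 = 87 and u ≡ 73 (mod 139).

127⁻¹ mod 139: 127·81 ≡ 1 (mod 139), so 127⁻¹ ≡ 81.
u = 87 + 127·((73 − 87)·81 mod 139) = 87 + 127·117 = 14946.

14946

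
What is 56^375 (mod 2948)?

2608

375 in binary is 101110111, i.e. 375 = 256 + 64 + 32 + 16 + 4 + 2 + 1.
56^1 ≡ 56 (mod 2948)
56^2 ≡ 56^2 = 3136 ≡ 188 (mod 2948)
56^4 ≡ 188^2 = 35344 ≡ 2916 (mod 2948)
56^8 ≡ 2916^2 = 8503056 ≡ 1024 (mod 2948)
56^16 ≡ 1024^2 = 1048576 ≡ 2036 (mod 2948)
56^32 ≡ 2036^2 = 4145296 ≡ 408 (mod 2948)
56^64 ≡ 408^2 = 166464 ≡ 1376 (mod 2948)
56^128 ≡ 1376^2 = 1893376 ≡ 760 (mod 2948)
56^256 ≡ 760^2 = 577600 ≡ 2740 (mod 2948)
56^375 = 56^256 · 56^64 · 56^32 · 56^16 · 56^4 · 56^2 · 56^1 ≡ 2740 · 1376 · 408 · 2036 · 2916 · 188 · 56 (mod 2948).
Accumulate the product:
2740 · 1376 = 3770240 ≡ 2696
2696 · 408 = 1099968 ≡ 364
364 · 2036 = 741104 ≡ 1156
1156 · 2916 = 3370896 ≡ 1332
1332 · 188 = 250416 ≡ 2784
2784 · 56 = 155904 ≡ 2608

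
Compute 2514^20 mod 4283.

Compute successive squares:
20 in binary is 10100, i.e. 20 = 16 + 4.
2514^1 ≡ 2514 (mod 4283)
2514^2 ≡ 2514^2 = 6320196 ≡ 2771 (mod 4283)
2514^4 ≡ 2771^2 = 7678441 ≡ 3305 (mod 4283)
2514^8 ≡ 3305^2 = 10923025 ≡ 1375 (mod 4283)
2514^16 ≡ 1375^2 = 1890625 ≡ 1822 (mod 4283)
2514^20 = 2514^16 · 2514^4 ≡ 1822 · 3305 (mod 4283).
1822 · 3305 = 6021710 ≡ 4095 (mod 4283).

4095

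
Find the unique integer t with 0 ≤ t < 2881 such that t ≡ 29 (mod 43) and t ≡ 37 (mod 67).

975

43⁻¹ mod 67: 43×53 ≡ 1 (mod 67), so 43⁻¹ ≡ 53.
t = 29 + 43×((37 − 29)×53 mod 67) = 29 + 43×22 = 975.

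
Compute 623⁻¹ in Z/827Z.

677

Apply the Euclidean algorithm and back-substitute:
827 = 1·623 + 204
623 = 3·204 + 11
204 = 18·11 + 6
11 = 1·6 + 5
6 = 1·5 + 1
5 = 5·1 + 0
gcd(623, 827) = 1, so the inverse exists.
Bézout: 1 = 113·827 − 150·623.
So 623⁻¹ ≡ −150 ≡ 677 (mod 827).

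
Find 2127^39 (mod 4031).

3337

39 in binary is 100111, i.e. 39 = 32 + 4 + 2 + 1.
2127^1 ≡ 2127 (mod 4031)
2127^2 ≡ 2127^2 = 4524129 ≡ 1347 (mod 4031)
2127^4 ≡ 1347^2 = 1814409 ≡ 459 (mod 4031)
2127^8 ≡ 459^2 = 210681 ≡ 1069 (mod 4031)
2127^16 ≡ 1069^2 = 1142761 ≡ 1988 (mod 4031)
2127^32 ≡ 1988^2 = 3952144 ≡ 1764 (mod 4031)
2127^39 = 2127^32 * 2127^4 * 2127^2 * 2127^1 ≡ 1764 * 459 * 1347 * 2127 (mod 4031).
Accumulate the product:
1764 * 459 = 809676 ≡ 3476
3476 * 1347 = 4682172 ≡ 2181
2181 * 2127 = 4638987 ≡ 3337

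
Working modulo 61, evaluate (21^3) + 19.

(21)^3 ≡ 50 (mod 61)
50 + 19 = 69 ≡ 8 (mod 61)

8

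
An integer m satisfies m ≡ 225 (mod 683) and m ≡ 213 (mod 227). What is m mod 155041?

683⁻¹ mod 227: 683×114 ≡ 1 (mod 227), so 683⁻¹ ≡ 114.
m = 225 + 683×((213 − 225)×114 mod 227) = 225 + 683×221 = 151168.

151168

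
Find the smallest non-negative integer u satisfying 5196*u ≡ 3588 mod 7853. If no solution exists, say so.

1506

gcd(5196, 7853) = 1, so a unique solution mod 7853 exists.
5196⁻¹ ≡ 5923 (mod 7853).
u ≡ 5923*3588 ≡ 1506 (mod 7853).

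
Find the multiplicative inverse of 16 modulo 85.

16

85 = 5×16 + 5
16 = 3×5 + 1
5 = 5×1 + 0
gcd(16, 85) = 1, so the inverse exists.
Back-substitute for 1:
1 = 1×16 − 3×5
  = −3×85 + 16×16
So 16⁻¹ ≡ 16 (mod 85).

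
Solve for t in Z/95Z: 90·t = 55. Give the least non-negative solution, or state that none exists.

gcd(90, 95) = 5, and 5 | 55, so solutions exist.
Divide through by 5: 18·t = 11 (mod 19).
18⁻¹ ≡ 18 (mod 19).
t ≡ 18·11 ≡ 8 (mod 19).
The smallest non-negative solution is t = 8.

8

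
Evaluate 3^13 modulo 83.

59

Using repeated squaring:
13 in binary is 1101, i.e. 13 = 8 + 4 + 1.
3^1 ≡ 3 (mod 83)
3^2 ≡ 3^2 = 9 (mod 83)
3^4 ≡ 9^2 = 81 (mod 83)
3^8 ≡ 81^2 = 6561 ≡ 4 (mod 83)
3^13 = 3^8 × 3^4 × 3^1 ≡ 4 × 81 × 3 (mod 83).
Accumulate the product:
4 × 81 = 324 ≡ 75
75 × 3 = 225 ≡ 59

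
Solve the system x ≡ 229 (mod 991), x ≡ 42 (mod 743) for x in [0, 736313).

991⁻¹ mod 743: 991×3 ≡ 1 (mod 743), so 991⁻¹ ≡ 3.
x = 229 + 991×((42 − 229)×3 mod 743) = 229 + 991×182 = 180591.

180591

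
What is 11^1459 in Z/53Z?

Compute successive squares:
1459 in binary is 10110110011, i.e. 1459 = 1024 + 256 + 128 + 32 + 16 + 2 + 1.
11^1 ≡ 11 (mod 53)
11^2 ≡ 11^2 = 121 ≡ 15 (mod 53)
11^4 ≡ 15^2 = 225 ≡ 13 (mod 53)
11^8 ≡ 13^2 = 169 ≡ 10 (mod 53)
11^16 ≡ 10^2 = 100 ≡ 47 (mod 53)
11^32 ≡ 47^2 = 2209 ≡ 36 (mod 53)
11^64 ≡ 36^2 = 1296 ≡ 24 (mod 53)
11^128 ≡ 24^2 = 576 ≡ 46 (mod 53)
11^256 ≡ 46^2 = 2116 ≡ 49 (mod 53)
11^512 ≡ 49^2 = 2401 ≡ 16 (mod 53)
11^1024 ≡ 16^2 = 256 ≡ 44 (mod 53)
11^1459 = 11^1024 * 11^256 * 11^128 * 11^32 * 11^16 * 11^2 * 11^1 ≡ 44 * 49 * 46 * 36 * 47 * 15 * 11 (mod 53).
Accumulate the product:
44 * 49 = 2156 ≡ 36
36 * 46 = 1656 ≡ 13
13 * 36 = 468 ≡ 44
44 * 47 = 2068 ≡ 1
1 * 15 = 15
15 * 11 = 165 ≡ 6

6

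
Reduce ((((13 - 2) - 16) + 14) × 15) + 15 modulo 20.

10

13 - 2 = 11
11 - 16 = -5 ≡ 15 (mod 20)
15 + 14 = 29 ≡ 9 (mod 20)
9 × 15 = 135 ≡ 15 (mod 20)
15 + 15 = 30 ≡ 10 (mod 20)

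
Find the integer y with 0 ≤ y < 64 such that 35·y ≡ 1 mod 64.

By the extended Euclidean algorithm:
64 = 1*35 + 29
35 = 1*29 + 6
29 = 4*6 + 5
6 = 1*5 + 1
5 = 5*1 + 0
gcd(35, 64) = 1, so the inverse exists.
Back-substitute for 1:
1 = 1*6 − 1*5
  = −1*29 + 5*6
  = 5*35 − 6*29
  = −6*64 + 11*35
So 35⁻¹ ≡ 11 (mod 64).

11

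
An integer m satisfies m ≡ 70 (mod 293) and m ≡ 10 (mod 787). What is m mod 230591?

293⁻¹ mod 787: 293·231 ≡ 1 (mod 787), so 293⁻¹ ≡ 231.
m = 70 + 293·((10 − 70)·231 mod 787) = 70 + 293·306 = 89728.

89728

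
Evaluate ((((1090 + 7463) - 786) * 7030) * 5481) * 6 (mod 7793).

1090 + 7463 = 8553 ≡ 760 (mod 7793)
760 - 786 = -26 ≡ 7767 (mod 7793)
7767 * 7030 = 54602010 ≡ 4252 (mod 7793)
4252 * 5481 = 23305212 ≡ 4142 (mod 7793)
4142 * 6 = 24852 ≡ 1473 (mod 7793)

1473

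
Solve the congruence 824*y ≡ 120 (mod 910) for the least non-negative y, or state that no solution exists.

115

gcd(824, 910) = 2, and 2 | 120, so solutions exist.
Divide through by 2: 412*y ≡ 60 mod 455.
412⁻¹ ≡ 328 (mod 455).
y ≡ 328*60 ≡ 115 (mod 455).
The smallest non-negative solution is y = 115.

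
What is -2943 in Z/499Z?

-2943 = -6·499 + 51, so -2943 ≡ 51 (mod 499).

51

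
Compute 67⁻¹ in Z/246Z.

246 = 3*67 + 45
67 = 1*45 + 22
45 = 2*22 + 1
22 = 22*1 + 0
gcd(67, 246) = 1, so the inverse exists.
Back-substitute for 1:
1 = 1*45 − 2*22
  = −2*67 + 3*45
  = 3*246 − 11*67
So 67⁻¹ ≡ −11 ≡ 235 (mod 246).

235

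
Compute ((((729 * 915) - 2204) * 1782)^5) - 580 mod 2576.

729 * 915 = 667035 ≡ 2427 (mod 2576)
2427 - 2204 = 223
223 * 1782 = 397386 ≡ 682 (mod 2576)
(682)^5 ≡ 2560 (mod 2576)
2560 - 580 = 1980

1980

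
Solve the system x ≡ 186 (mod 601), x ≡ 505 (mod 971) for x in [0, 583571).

29635

601⁻¹ mod 971: 601*475 ≡ 1 (mod 971), so 601⁻¹ ≡ 475.
x = 186 + 601*((505 − 186)*475 mod 971) = 186 + 601*49 = 29635.
Check: 29635 mod 601 = 186, 29635 mod 971 = 505. ✓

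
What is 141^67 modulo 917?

67 in binary is 1000011, i.e. 67 = 64 + 2 + 1.
141^1 ≡ 141 (mod 917)
141^2 ≡ 141^2 = 19881 ≡ 624 (mod 917)
141^4 ≡ 624^2 = 389376 ≡ 568 (mod 917)
141^8 ≡ 568^2 = 322624 ≡ 757 (mod 917)
141^16 ≡ 757^2 = 573049 ≡ 841 (mod 917)
141^32 ≡ 841^2 = 707281 ≡ 274 (mod 917)
141^64 ≡ 274^2 = 75076 ≡ 799 (mod 917)
141^67 = 141^64 · 141^2 · 141^1 ≡ 799 · 624 · 141 (mod 917).
Accumulate the product:
799 · 624 = 498576 ≡ 645
645 · 141 = 90945 ≡ 162

162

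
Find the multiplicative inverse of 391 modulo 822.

637

By the extended Euclidean algorithm:
822 = 2*391 + 40
391 = 9*40 + 31
40 = 1*31 + 9
31 = 3*9 + 4
9 = 2*4 + 1
4 = 4*1 + 0
gcd(391, 822) = 1, so the inverse exists.
Bézout: 1 = 88*822 − 185*391.
So 391⁻¹ ≡ −185 ≡ 637 (mod 822).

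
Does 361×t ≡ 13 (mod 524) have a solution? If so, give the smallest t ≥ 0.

gcd(361, 524) = 1, so a unique solution mod 524 exists.
361⁻¹ ≡ 45 (mod 524).
t ≡ 45×13 ≡ 61 (mod 524).

61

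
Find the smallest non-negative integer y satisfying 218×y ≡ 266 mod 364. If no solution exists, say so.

63

gcd(218, 364) = 2, and 2 | 266, so solutions exist.
Divide through by 2: 109×y ≡ 133 mod 182.
109⁻¹ ≡ 177 (mod 182).
y ≡ 177×133 ≡ 63 (mod 182).
The smallest non-negative solution is y = 63.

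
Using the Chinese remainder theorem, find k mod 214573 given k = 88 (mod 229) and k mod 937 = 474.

156953

229⁻¹ mod 937: 229·446 ≡ 1 (mod 937), so 229⁻¹ ≡ 446.
k = 88 + 229·((474 − 88)·446 mod 937) = 88 + 229·685 = 156953.
Check: 156953 mod 229 = 88, 156953 mod 937 = 474. ✓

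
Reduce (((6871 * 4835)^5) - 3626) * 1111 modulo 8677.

6871 * 4835 = 33221285 ≡ 5729 (mod 8677)
(5729)^5 ≡ 1131 (mod 8677)
1131 - 3626 = -2495 ≡ 6182 (mod 8677)
6182 * 1111 = 6868202 ≡ 4695 (mod 8677)

4695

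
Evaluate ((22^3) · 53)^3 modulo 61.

(22)^3 ≡ 34 (mod 61)
34 · 53 = 1802 ≡ 33 (mod 61)
(33)^3 ≡ 8 (mod 61)

8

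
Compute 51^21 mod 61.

53

Using repeated squaring:
21 in binary is 10101, i.e. 21 = 16 + 4 + 1.
51^1 ≡ 51 (mod 61)
51^2 ≡ 51^2 = 2601 ≡ 39 (mod 61)
51^4 ≡ 39^2 = 1521 ≡ 57 (mod 61)
51^8 ≡ 57^2 = 3249 ≡ 16 (mod 61)
51^16 ≡ 16^2 = 256 ≡ 12 (mod 61)
51^21 = 51^16 · 51^4 · 51^1 ≡ 12 · 57 · 51 (mod 61).
Accumulate the product:
12 · 57 = 684 ≡ 13
13 · 51 = 663 ≡ 53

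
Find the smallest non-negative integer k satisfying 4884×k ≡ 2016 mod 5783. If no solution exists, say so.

gcd(4884, 5783) = 1, so a unique solution mod 5783 exists.
4884⁻¹ ≡ 669 (mod 5783).
k ≡ 669×2016 ≡ 1265 (mod 5783).

1265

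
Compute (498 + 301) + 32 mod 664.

498 + 301 = 799 ≡ 135 (mod 664)
135 + 32 = 167

167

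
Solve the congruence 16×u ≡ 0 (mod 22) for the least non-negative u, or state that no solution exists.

0

gcd(16, 22) = 2, and 2 | 0, so solutions exist.
Divide through by 2: 8×u ≡ 0 mod 11.
8⁻¹ ≡ 7 (mod 11).
u ≡ 7×0 ≡ 0 (mod 11).
The smallest non-negative solution is u = 0.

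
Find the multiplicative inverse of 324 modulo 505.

Run the extended Euclidean algorithm:
505 = 1×324 + 181
324 = 1×181 + 143
181 = 1×143 + 38
143 = 3×38 + 29
38 = 1×29 + 9
29 = 3×9 + 2
9 = 4×2 + 1
2 = 2×1 + 0
gcd(324, 505) = 1, so the inverse exists.
Bézout: 1 = 145×505 − 226×324.
So 324⁻¹ ≡ −226 ≡ 279 (mod 505).

279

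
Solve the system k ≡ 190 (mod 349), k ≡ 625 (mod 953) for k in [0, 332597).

349⁻¹ mod 953: 349·71 ≡ 1 (mod 953), so 349⁻¹ ≡ 71.
k = 190 + 349·((625 − 190)·71 mod 953) = 190 + 349·389 = 135951.
Check: 135951 mod 349 = 190, 135951 mod 953 = 625. ✓

135951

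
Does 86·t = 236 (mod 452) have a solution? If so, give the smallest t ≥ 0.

8

gcd(86, 452) = 2, and 2 | 236, so solutions exist.
Divide through by 2: 43·t mod 226 = 118.
43⁻¹ ≡ 205 (mod 226).
t ≡ 205·118 ≡ 8 (mod 226).
The smallest non-negative solution is t = 8.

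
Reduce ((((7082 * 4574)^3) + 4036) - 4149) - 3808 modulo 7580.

7082 * 4574 = 32393068 ≡ 3728 (mod 7580)
(3728)^3 ≡ 4232 (mod 7580)
4232 + 4036 = 8268 ≡ 688 (mod 7580)
688 - 4149 = -3461 ≡ 4119 (mod 7580)
4119 - 3808 = 311

311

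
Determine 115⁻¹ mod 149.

92

149 = 1·115 + 34
115 = 3·34 + 13
34 = 2·13 + 8
13 = 1·8 + 5
8 = 1·5 + 3
5 = 1·3 + 2
3 = 1·2 + 1
2 = 2·1 + 0
gcd(115, 149) = 1, so the inverse exists.
Back-substitute for 1:
1 = 1·3 − 1·2
  = −1·5 + 2·3
  = 2·8 − 3·5
  = −3·13 + 5·8
  = 5·34 − 13·13
  = −13·115 + 44·34
  = 44·149 − 57·115
So 115⁻¹ ≡ −57 ≡ 92 (mod 149).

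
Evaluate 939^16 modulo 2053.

970

Compute successive squares:
939^1 ≡ 939 (mod 2053)
939^2 ≡ 939^2 = 881721 ≡ 984 (mod 2053)
939^4 ≡ 984^2 = 968256 ≡ 1293 (mod 2053)
939^8 ≡ 1293^2 = 1671849 ≡ 707 (mod 2053)
939^16 ≡ 707^2 = 499849 ≡ 970 (mod 2053)
So 939^16 ≡ 970 (mod 2053).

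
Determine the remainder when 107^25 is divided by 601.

Compute successive squares:
25 in binary is 11001, i.e. 25 = 16 + 8 + 1.
107^1 ≡ 107 (mod 601)
107^2 ≡ 107^2 = 11449 ≡ 30 (mod 601)
107^4 ≡ 30^2 = 900 ≡ 299 (mod 601)
107^8 ≡ 299^2 = 89401 ≡ 453 (mod 601)
107^16 ≡ 453^2 = 205209 ≡ 268 (mod 601)
107^25 = 107^16 * 107^8 * 107^1 ≡ 268 * 453 * 107 (mod 601).
Accumulate the product:
268 * 453 = 121404 ≡ 2
2 * 107 = 214

214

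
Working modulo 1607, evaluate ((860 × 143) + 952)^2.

288

860 × 143 = 122980 ≡ 848 (mod 1607)
848 + 952 = 1800 ≡ 193 (mod 1607)
(193)^2 ≡ 288 (mod 1607)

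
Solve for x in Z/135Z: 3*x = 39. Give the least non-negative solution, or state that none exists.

gcd(3, 135) = 3, and 3 | 39, so solutions exist.
Divide through by 3: 1*x ≡ 13 mod 45.
1⁻¹ ≡ 1 (mod 45).
x ≡ 1*13 ≡ 13 (mod 45).
The smallest non-negative solution is x = 13.

13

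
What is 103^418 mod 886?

By square-and-multiply:
418 in binary is 110100010, i.e. 418 = 256 + 128 + 32 + 2.
103^1 ≡ 103 (mod 886)
103^2 ≡ 103^2 = 10609 ≡ 863 (mod 886)
103^4 ≡ 863^2 = 744769 ≡ 529 (mod 886)
103^8 ≡ 529^2 = 279841 ≡ 751 (mod 886)
103^16 ≡ 751^2 = 564001 ≡ 505 (mod 886)
103^32 ≡ 505^2 = 255025 ≡ 743 (mod 886)
103^64 ≡ 743^2 = 552049 ≡ 71 (mod 886)
103^128 ≡ 71^2 = 5041 ≡ 611 (mod 886)
103^256 ≡ 611^2 = 373321 ≡ 315 (mod 886)
103^418 = 103^256 × 103^128 × 103^32 × 103^2 ≡ 315 × 611 × 743 × 863 (mod 886).
Accumulate the product:
315 × 611 = 192465 ≡ 203
203 × 743 = 150829 ≡ 209
209 × 863 = 180367 ≡ 509

509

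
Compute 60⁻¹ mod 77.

9

77 = 1*60 + 17
60 = 3*17 + 9
17 = 1*9 + 8
9 = 1*8 + 1
8 = 8*1 + 0
gcd(60, 77) = 1, so the inverse exists.
Bézout: 1 = −7*77 + 9*60.
So 60⁻¹ ≡ 9 (mod 77).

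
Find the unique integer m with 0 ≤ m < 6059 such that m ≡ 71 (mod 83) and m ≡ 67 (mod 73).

4885

83⁻¹ mod 73: 83·22 ≡ 1 (mod 73), so 83⁻¹ ≡ 22.
m = 71 + 83·((67 − 71)·22 mod 73) = 71 + 83·58 = 4885.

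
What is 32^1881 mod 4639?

1600

1881 in binary is 11101011001, i.e. 1881 = 1024 + 512 + 256 + 64 + 16 + 8 + 1.
32^1 ≡ 32 (mod 4639)
32^2 ≡ 32^2 = 1024 (mod 4639)
32^4 ≡ 1024^2 = 1048576 ≡ 162 (mod 4639)
32^8 ≡ 162^2 = 26244 ≡ 3049 (mod 4639)
32^16 ≡ 3049^2 = 9296401 ≡ 4484 (mod 4639)
32^32 ≡ 4484^2 = 20106256 ≡ 830 (mod 4639)
32^64 ≡ 830^2 = 688900 ≡ 2328 (mod 4639)
32^128 ≡ 2328^2 = 5419584 ≡ 1232 (mod 4639)
32^256 ≡ 1232^2 = 1517824 ≡ 871 (mod 4639)
32^512 ≡ 871^2 = 758641 ≡ 2484 (mod 4639)
32^1024 ≡ 2484^2 = 6170256 ≡ 386 (mod 4639)
32^1881 = 32^1024 × 32^512 × 32^256 × 32^64 × 32^16 × 32^8 × 32^1 ≡ 386 × 2484 × 871 × 2328 × 4484 × 3049 × 32 (mod 4639).
Accumulate the product:
386 × 2484 = 958824 ≡ 3190
3190 × 871 = 2778490 ≡ 4368
4368 × 2328 = 10168704 ≡ 16
16 × 4484 = 71744 ≡ 2159
2159 × 3049 = 6582791 ≡ 50
50 × 32 = 1600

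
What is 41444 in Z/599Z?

41444 = 69×599 + 113, so 41444 ≡ 113 (mod 599).

113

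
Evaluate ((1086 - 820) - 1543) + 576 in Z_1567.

1086 - 820 = 266
266 - 1543 = -1277 ≡ 290 (mod 1567)
290 + 576 = 866

866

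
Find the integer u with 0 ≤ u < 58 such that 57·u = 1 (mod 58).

57

58 = 1·57 + 1
57 = 57·1 + 0
gcd(57, 58) = 1, so the inverse exists.
Back-substitute for 1:
1 = 1·58 − 1·57
So 57⁻¹ ≡ −1 ≡ 57 (mod 58).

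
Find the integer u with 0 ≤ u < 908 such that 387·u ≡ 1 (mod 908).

Apply the Euclidean algorithm and back-substitute:
908 = 2×387 + 134
387 = 2×134 + 119
134 = 1×119 + 15
119 = 7×15 + 14
15 = 1×14 + 1
14 = 14×1 + 0
gcd(387, 908) = 1, so the inverse exists.
Bézout: 1 = 26×908 − 61×387.
So 387⁻¹ ≡ −61 ≡ 847 (mod 908).

847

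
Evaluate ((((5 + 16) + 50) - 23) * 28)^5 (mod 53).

5 + 16 = 21
21 + 50 = 71 ≡ 18 (mod 53)
18 - 23 = -5 ≡ 48 (mod 53)
48 * 28 = 1344 ≡ 19 (mod 53)
(19)^5 ≡ 45 (mod 53)

45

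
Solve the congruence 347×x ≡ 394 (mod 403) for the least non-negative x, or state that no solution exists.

gcd(347, 403) = 1, so a unique solution mod 403 exists.
347⁻¹ ≡ 367 (mod 403).
x ≡ 367×394 ≡ 324 (mod 403).

324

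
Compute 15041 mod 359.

322

15041 = 41·359 + 322, so 15041 ≡ 322 (mod 359).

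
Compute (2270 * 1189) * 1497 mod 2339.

835

2270 * 1189 = 2699030 ≡ 2163 (mod 2339)
2163 * 1497 = 3238011 ≡ 835 (mod 2339)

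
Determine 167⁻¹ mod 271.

By the extended Euclidean algorithm:
271 = 1×167 + 104
167 = 1×104 + 63
104 = 1×63 + 41
63 = 1×41 + 22
41 = 1×22 + 19
22 = 1×19 + 3
19 = 6×3 + 1
3 = 3×1 + 0
gcd(167, 271) = 1, so the inverse exists.
Back-substitute for 1:
1 = 1×19 − 6×3
  = −6×22 + 7×19
  = 7×41 − 13×22
  = −13×63 + 20×41
  = 20×104 − 33×63
  = −33×167 + 53×104
  = 53×271 − 86×167
So 167⁻¹ ≡ −86 ≡ 185 (mod 271).

185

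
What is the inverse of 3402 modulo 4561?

By the extended Euclidean algorithm:
4561 = 1*3402 + 1159
3402 = 2*1159 + 1084
1159 = 1*1084 + 75
1084 = 14*75 + 34
75 = 2*34 + 7
34 = 4*7 + 6
7 = 1*6 + 1
6 = 6*1 + 0
gcd(3402, 4561) = 1, so the inverse exists.
Back-substitute for 1:
1 = 1*7 − 1*6
  = −1*34 + 5*7
  = 5*75 − 11*34
  = −11*1084 + 159*75
  = 159*1159 − 170*1084
  = −170*3402 + 499*1159
  = 499*4561 − 669*3402
So 3402⁻¹ ≡ −669 ≡ 3892 (mod 4561).

3892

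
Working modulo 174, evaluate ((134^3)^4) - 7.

(134)^3 ≡ 32 (mod 174)
(32)^4 ≡ 52 (mod 174)
52 - 7 = 45

45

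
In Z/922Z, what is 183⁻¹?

131

By the extended Euclidean algorithm:
922 = 5*183 + 7
183 = 26*7 + 1
7 = 7*1 + 0
gcd(183, 922) = 1, so the inverse exists.
Back-substitute for 1:
1 = 1*183 − 26*7
  = −26*922 + 131*183
So 183⁻¹ ≡ 131 (mod 922).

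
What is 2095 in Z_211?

2095 = 9*211 + 196, so 2095 ≡ 196 (mod 211).

196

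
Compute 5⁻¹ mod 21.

21 = 4*5 + 1
5 = 5*1 + 0
gcd(5, 21) = 1, so the inverse exists.
Bézout: 1 = 1*21 − 4*5.
So 5⁻¹ ≡ −4 ≡ 17 (mod 21).

17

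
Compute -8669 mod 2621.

-8669 = -4*2621 + 1815, so -8669 ≡ 1815 (mod 2621).

1815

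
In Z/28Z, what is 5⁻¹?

17

28 = 5*5 + 3
5 = 1*3 + 2
3 = 1*2 + 1
2 = 2*1 + 0
gcd(5, 28) = 1, so the inverse exists.
Back-substitute for 1:
1 = 1*3 − 1*2
  = −1*5 + 2*3
  = 2*28 − 11*5
So 5⁻¹ ≡ −11 ≡ 17 (mod 28).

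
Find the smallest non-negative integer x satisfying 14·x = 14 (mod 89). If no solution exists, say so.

gcd(14, 89) = 1, so a unique solution mod 89 exists.
14⁻¹ ≡ 70 (mod 89).
x ≡ 70·14 ≡ 1 (mod 89).

1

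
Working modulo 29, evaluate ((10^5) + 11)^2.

13

(10)^5 ≡ 8 (mod 29)
8 + 11 = 19
(19)^2 ≡ 13 (mod 29)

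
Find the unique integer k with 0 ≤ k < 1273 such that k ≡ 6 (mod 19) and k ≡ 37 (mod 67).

975

19⁻¹ mod 67: 19*60 ≡ 1 (mod 67), so 19⁻¹ ≡ 60.
k = 6 + 19*((37 − 6)*60 mod 67) = 6 + 19*51 = 975.
Check: 975 mod 19 = 6, 975 mod 67 = 37. ✓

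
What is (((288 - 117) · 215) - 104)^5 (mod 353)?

288 - 117 = 171
171 · 215 = 36765 ≡ 53 (mod 353)
53 - 104 = -51 ≡ 302 (mod 353)
(302)^5 ≡ 126 (mod 353)

126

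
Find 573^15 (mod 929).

15 in binary is 1111, i.e. 15 = 8 + 4 + 2 + 1.
573^1 ≡ 573 (mod 929)
573^2 ≡ 573^2 = 328329 ≡ 392 (mod 929)
573^4 ≡ 392^2 = 153664 ≡ 379 (mod 929)
573^8 ≡ 379^2 = 143641 ≡ 575 (mod 929)
573^15 = 573^8 × 573^4 × 573^2 × 573^1 ≡ 575 × 379 × 392 × 573 (mod 929).
Accumulate the product:
575 × 379 = 217925 ≡ 539
539 × 392 = 211288 ≡ 405
405 × 573 = 232065 ≡ 744

744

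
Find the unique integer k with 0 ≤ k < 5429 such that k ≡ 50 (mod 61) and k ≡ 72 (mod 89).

61⁻¹ mod 89: 61×54 ≡ 1 (mod 89), so 61⁻¹ ≡ 54.
k = 50 + 61×((72 − 50)×54 mod 89) = 50 + 61×31 = 1941.

1941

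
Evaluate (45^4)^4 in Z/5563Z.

2781

(45)^4 ≡ 694 (mod 5563)
(694)^4 ≡ 2781 (mod 5563)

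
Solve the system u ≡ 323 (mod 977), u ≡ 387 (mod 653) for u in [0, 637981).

977⁻¹ mod 653: 977×522 ≡ 1 (mod 653), so 977⁻¹ ≡ 522.
u = 323 + 977×((387 − 323)×522 mod 653) = 323 + 977×105 = 102908.

102908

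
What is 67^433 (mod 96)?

Using repeated squaring:
67^1 ≡ 67 (mod 96)
67^2 ≡ 67^2 = 4489 ≡ 73 (mod 96)
67^4 ≡ 73^2 = 5329 ≡ 49 (mod 96)
67^8 ≡ 49^2 = 2401 ≡ 1 (mod 96)
67^16 ≡ 1^2 = 1 (mod 96)
67^32 ≡ 1^2 = 1 (mod 96)
67^64 ≡ 1^2 = 1 (mod 96)
67^128 ≡ 1^2 = 1 (mod 96)
67^256 ≡ 1^2 = 1 (mod 96)
67^433 = 67^256 · 67^128 · 67^32 · 67^16 · 67^1 ≡ 1 · 1 · 1 · 1 · 67 (mod 96).
Accumulate the product:
1 · 1 = 1
1 · 1 = 1
1 · 1 = 1
1 · 67 = 67

67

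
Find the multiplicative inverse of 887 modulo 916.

379

916 = 1×887 + 29
887 = 30×29 + 17
29 = 1×17 + 12
17 = 1×12 + 5
12 = 2×5 + 2
5 = 2×2 + 1
2 = 2×1 + 0
gcd(887, 916) = 1, so the inverse exists.
Bézout: 1 = −367×916 + 379×887.
So 887⁻¹ ≡ 379 (mod 916).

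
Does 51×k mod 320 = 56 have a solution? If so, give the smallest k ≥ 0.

296

gcd(51, 320) = 1, so a unique solution mod 320 exists.
51⁻¹ ≡ 251 (mod 320).
k ≡ 251×56 ≡ 296 (mod 320).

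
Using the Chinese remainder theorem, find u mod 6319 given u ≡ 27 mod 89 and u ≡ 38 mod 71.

3943

89⁻¹ mod 71: 89×4 ≡ 1 (mod 71), so 89⁻¹ ≡ 4.
u = 27 + 89×((38 − 27)×4 mod 71) = 27 + 89×44 = 3943.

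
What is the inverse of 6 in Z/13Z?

13 = 2*6 + 1
6 = 6*1 + 0
gcd(6, 13) = 1, so the inverse exists.
Back-substitute for 1:
1 = 1*13 − 2*6
So 6⁻¹ ≡ −2 ≡ 11 (mod 13).

11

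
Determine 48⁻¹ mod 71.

By the extended Euclidean algorithm:
71 = 1·48 + 23
48 = 2·23 + 2
23 = 11·2 + 1
2 = 2·1 + 0
gcd(48, 71) = 1, so the inverse exists.
Back-substitute for 1:
1 = 1·23 − 11·2
  = −11·48 + 23·23
  = 23·71 − 34·48
So 48⁻¹ ≡ −34 ≡ 37 (mod 71).

37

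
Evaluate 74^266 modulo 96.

64

By square-and-multiply:
266 in binary is 100001010, i.e. 266 = 256 + 8 + 2.
74^1 ≡ 74 (mod 96)
74^2 ≡ 74^2 = 5476 ≡ 4 (mod 96)
74^4 ≡ 4^2 = 16 (mod 96)
74^8 ≡ 16^2 = 256 ≡ 64 (mod 96)
74^16 ≡ 64^2 = 4096 ≡ 64 (mod 96)
74^32 ≡ 64^2 = 4096 ≡ 64 (mod 96)
74^64 ≡ 64^2 = 4096 ≡ 64 (mod 96)
74^128 ≡ 64^2 = 4096 ≡ 64 (mod 96)
74^256 ≡ 64^2 = 4096 ≡ 64 (mod 96)
74^266 = 74^256 · 74^8 · 74^2 ≡ 64 · 64 · 4 (mod 96).
Accumulate the product:
64 · 64 = 4096 ≡ 64
64 · 4 = 256 ≡ 64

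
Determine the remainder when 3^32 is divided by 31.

9

Compute successive squares:
3^1 ≡ 3 (mod 31)
3^2 ≡ 3^2 = 9 (mod 31)
3^4 ≡ 9^2 = 81 ≡ 19 (mod 31)
3^8 ≡ 19^2 = 361 ≡ 20 (mod 31)
3^16 ≡ 20^2 = 400 ≡ 28 (mod 31)
3^32 ≡ 28^2 = 784 ≡ 9 (mod 31)
So 3^32 ≡ 9 (mod 31).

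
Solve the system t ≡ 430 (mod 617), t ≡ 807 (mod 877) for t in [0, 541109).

617⁻¹ mod 877: 617×651 ≡ 1 (mod 877), so 617⁻¹ ≡ 651.
t = 430 + 617×((807 − 430)×651 mod 877) = 430 + 617×744 = 459478.

459478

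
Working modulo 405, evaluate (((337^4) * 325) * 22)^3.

235

(337)^4 ≡ 211 (mod 405)
211 * 325 = 68575 ≡ 130 (mod 405)
130 * 22 = 2860 ≡ 25 (mod 405)
(25)^3 ≡ 235 (mod 405)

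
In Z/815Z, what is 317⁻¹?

Run the extended Euclidean algorithm:
815 = 2*317 + 181
317 = 1*181 + 136
181 = 1*136 + 45
136 = 3*45 + 1
45 = 45*1 + 0
gcd(317, 815) = 1, so the inverse exists.
Back-substitute for 1:
1 = 1*136 − 3*45
  = −3*181 + 4*136
  = 4*317 − 7*181
  = −7*815 + 18*317
So 317⁻¹ ≡ 18 (mod 815).

18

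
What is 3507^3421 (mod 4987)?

1988

3507^1 ≡ 3507 (mod 4987)
3507^2 ≡ 3507^2 = 12299049 ≡ 1107 (mod 4987)
3507^4 ≡ 1107^2 = 1225449 ≡ 3634 (mod 4987)
3507^8 ≡ 3634^2 = 13205956 ≡ 380 (mod 4987)
3507^16 ≡ 380^2 = 144400 ≡ 4764 (mod 4987)
3507^32 ≡ 4764^2 = 22695696 ≡ 4846 (mod 4987)
3507^64 ≡ 4846^2 = 23483716 ≡ 4920 (mod 4987)
3507^128 ≡ 4920^2 = 24206400 ≡ 4489 (mod 4987)
3507^256 ≡ 4489^2 = 20151121 ≡ 3641 (mod 4987)
3507^512 ≡ 3641^2 = 13256881 ≡ 1435 (mod 4987)
3507^1024 ≡ 1435^2 = 2059225 ≡ 4581 (mod 4987)
3507^2048 ≡ 4581^2 = 20985561 ≡ 265 (mod 4987)
3507^3421 = 3507^2048 · 3507^1024 · 3507^256 · 3507^64 · 3507^16 · 3507^8 · 3507^4 · 3507^1 ≡ 265 · 4581 · 3641 · 4920 · 4764 · 380 · 3634 · 3507 (mod 4987).
Accumulate the product:
265 · 4581 = 1213965 ≡ 2124
2124 · 3641 = 7733484 ≡ 3634
3634 · 4920 = 17879280 ≡ 885
885 · 4764 = 4216140 ≡ 2125
2125 · 380 = 807500 ≡ 4593
4593 · 3634 = 16690962 ≡ 4460
4460 · 3507 = 15641220 ≡ 1988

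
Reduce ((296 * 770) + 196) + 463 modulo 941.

857

296 * 770 = 227920 ≡ 198 (mod 941)
198 + 196 = 394
394 + 463 = 857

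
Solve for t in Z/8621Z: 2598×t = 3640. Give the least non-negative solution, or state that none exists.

gcd(2598, 8621) = 1, so a unique solution mod 8621 exists.
2598⁻¹ ≡ 5379 (mod 8621).
t ≡ 5379×3640 ≡ 1269 (mod 8621).

1269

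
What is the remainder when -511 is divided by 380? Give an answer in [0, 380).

249

-511 = -2*380 + 249, so -511 ≡ 249 (mod 380).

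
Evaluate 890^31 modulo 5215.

645

Using repeated squaring:
890^1 ≡ 890 (mod 5215)
890^2 ≡ 890^2 = 792100 ≡ 4635 (mod 5215)
890^4 ≡ 4635^2 = 21483225 ≡ 2640 (mod 5215)
890^8 ≡ 2640^2 = 6969600 ≡ 2360 (mod 5215)
890^16 ≡ 2360^2 = 5569600 ≡ 5195 (mod 5215)
890^31 = 890^16 × 890^8 × 890^4 × 890^2 × 890^1 ≡ 5195 × 2360 × 2640 × 4635 × 890 (mod 5215).
Accumulate the product:
5195 × 2360 = 12260200 ≡ 4950
4950 × 2640 = 13068000 ≡ 4425
4425 × 4635 = 20509875 ≡ 4495
4495 × 890 = 4000550 ≡ 645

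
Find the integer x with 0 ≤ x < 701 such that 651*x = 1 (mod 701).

14

Run the extended Euclidean algorithm:
701 = 1·651 + 50
651 = 13·50 + 1
50 = 50·1 + 0
gcd(651, 701) = 1, so the inverse exists.
Bézout: 1 = −13·701 + 14·651.
So 651⁻¹ ≡ 14 (mod 701).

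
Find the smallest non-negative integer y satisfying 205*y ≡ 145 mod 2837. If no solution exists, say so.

1523

gcd(205, 2837) = 1, so a unique solution mod 2837 exists.
205⁻¹ ≡ 1204 (mod 2837).
y ≡ 1204*145 ≡ 1523 (mod 2837).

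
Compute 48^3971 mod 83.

70

Using repeated squaring:
3971 in binary is 111110000011, i.e. 3971 = 2048 + 1024 + 512 + 256 + 128 + 2 + 1.
48^1 ≡ 48 (mod 83)
48^2 ≡ 48^2 = 2304 ≡ 63 (mod 83)
48^4 ≡ 63^2 = 3969 ≡ 68 (mod 83)
48^8 ≡ 68^2 = 4624 ≡ 59 (mod 83)
48^16 ≡ 59^2 = 3481 ≡ 78 (mod 83)
48^32 ≡ 78^2 = 6084 ≡ 25 (mod 83)
48^64 ≡ 25^2 = 625 ≡ 44 (mod 83)
48^128 ≡ 44^2 = 1936 ≡ 27 (mod 83)
48^256 ≡ 27^2 = 729 ≡ 65 (mod 83)
48^512 ≡ 65^2 = 4225 ≡ 75 (mod 83)
48^1024 ≡ 75^2 = 5625 ≡ 64 (mod 83)
48^2048 ≡ 64^2 = 4096 ≡ 29 (mod 83)
48^3971 = 48^2048 · 48^1024 · 48^512 · 48^256 · 48^128 · 48^2 · 48^1 ≡ 29 · 64 · 75 · 65 · 27 · 63 · 48 (mod 83).
Accumulate the product:
29 · 64 = 1856 ≡ 30
30 · 75 = 2250 ≡ 9
9 · 65 = 585 ≡ 4
4 · 27 = 108 ≡ 25
25 · 63 = 1575 ≡ 81
81 · 48 = 3888 ≡ 70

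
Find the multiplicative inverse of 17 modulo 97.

Apply the Euclidean algorithm and back-substitute:
97 = 5×17 + 12
17 = 1×12 + 5
12 = 2×5 + 2
5 = 2×2 + 1
2 = 2×1 + 0
gcd(17, 97) = 1, so the inverse exists.
Back-substitute for 1:
1 = 1×5 − 2×2
  = −2×12 + 5×5
  = 5×17 − 7×12
  = −7×97 + 40×17
So 17⁻¹ ≡ 40 (mod 97).

40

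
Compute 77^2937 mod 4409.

3828

2937 in binary is 101101111001, i.e. 2937 = 2048 + 512 + 256 + 64 + 32 + 16 + 8 + 1.
77^1 ≡ 77 (mod 4409)
77^2 ≡ 77^2 = 5929 ≡ 1520 (mod 4409)
77^4 ≡ 1520^2 = 2310400 ≡ 84 (mod 4409)
77^8 ≡ 84^2 = 7056 ≡ 2647 (mod 4409)
77^16 ≡ 2647^2 = 7006609 ≡ 708 (mod 4409)
77^32 ≡ 708^2 = 501264 ≡ 3047 (mod 4409)
77^64 ≡ 3047^2 = 9284209 ≡ 3264 (mod 4409)
77^128 ≡ 3264^2 = 10653696 ≡ 1552 (mod 4409)
77^256 ≡ 1552^2 = 2408704 ≡ 1390 (mod 4409)
77^512 ≡ 1390^2 = 1932100 ≡ 958 (mod 4409)
77^1024 ≡ 958^2 = 917764 ≡ 692 (mod 4409)
77^2048 ≡ 692^2 = 478864 ≡ 2692 (mod 4409)
77^2937 = 77^2048 · 77^512 · 77^256 · 77^64 · 77^32 · 77^16 · 77^8 · 77^1 ≡ 2692 · 958 · 1390 · 3264 · 3047 · 708 · 2647 · 77 (mod 4409).
Accumulate the product:
2692 · 958 = 2578936 ≡ 4080
4080 · 1390 = 5671200 ≡ 1226
1226 · 3264 = 4001664 ≡ 2701
2701 · 3047 = 8229947 ≡ 2753
2753 · 708 = 1949124 ≡ 346
346 · 2647 = 915862 ≡ 3199
3199 · 77 = 246323 ≡ 3828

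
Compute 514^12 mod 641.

12 in binary is 1100, i.e. 12 = 8 + 4.
514^1 ≡ 514 (mod 641)
514^2 ≡ 514^2 = 264196 ≡ 104 (mod 641)
514^4 ≡ 104^2 = 10816 ≡ 560 (mod 641)
514^8 ≡ 560^2 = 313600 ≡ 151 (mod 641)
514^12 = 514^8 * 514^4 ≡ 151 * 560 (mod 641).
151 * 560 = 84560 ≡ 589 (mod 641).

589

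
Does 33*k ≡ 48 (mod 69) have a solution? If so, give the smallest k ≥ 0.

14

gcd(33, 69) = 3, and 3 | 48, so solutions exist.
Divide through by 3: 11*k ≡ 16 (mod 23).
11⁻¹ ≡ 21 (mod 23).
k ≡ 21*16 ≡ 14 (mod 23).
The smallest non-negative solution is k = 14.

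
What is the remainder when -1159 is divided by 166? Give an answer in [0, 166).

-1159 = -7*166 + 3, so -1159 ≡ 3 (mod 166).

3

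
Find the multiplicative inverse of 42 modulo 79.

32

Run the extended Euclidean algorithm:
79 = 1*42 + 37
42 = 1*37 + 5
37 = 7*5 + 2
5 = 2*2 + 1
2 = 2*1 + 0
gcd(42, 79) = 1, so the inverse exists.
Back-substitute for 1:
1 = 1*5 − 2*2
  = −2*37 + 15*5
  = 15*42 − 17*37
  = −17*79 + 32*42
So 42⁻¹ ≡ 32 (mod 79).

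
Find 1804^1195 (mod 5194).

By square-and-multiply:
1195 in binary is 10010101011, i.e. 1195 = 1024 + 128 + 32 + 8 + 2 + 1.
1804^1 ≡ 1804 (mod 5194)
1804^2 ≡ 1804^2 = 3254416 ≡ 2972 (mod 5194)
1804^4 ≡ 2972^2 = 8832784 ≡ 2984 (mod 5194)
1804^8 ≡ 2984^2 = 8904256 ≡ 1740 (mod 5194)
1804^16 ≡ 1740^2 = 3027600 ≡ 4692 (mod 5194)
1804^32 ≡ 4692^2 = 22014864 ≡ 2692 (mod 5194)
1804^64 ≡ 2692^2 = 7246864 ≡ 1234 (mod 5194)
1804^128 ≡ 1234^2 = 1522756 ≡ 914 (mod 5194)
1804^256 ≡ 914^2 = 835396 ≡ 4356 (mod 5194)
1804^512 ≡ 4356^2 = 18974736 ≡ 1054 (mod 5194)
1804^1024 ≡ 1054^2 = 1110916 ≡ 4594 (mod 5194)
1804^1195 = 1804^1024 · 1804^128 · 1804^32 · 1804^8 · 1804^2 · 1804^1 ≡ 4594 · 914 · 2692 · 1740 · 2972 · 1804 (mod 5194).
Accumulate the product:
4594 · 914 = 4198916 ≡ 2164
2164 · 2692 = 5825488 ≡ 3014
3014 · 1740 = 5244360 ≡ 3614
3614 · 2972 = 10740808 ≡ 4810
4810 · 1804 = 8677240 ≡ 3260

3260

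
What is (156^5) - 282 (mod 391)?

(156)^5 ≡ 141 (mod 391)
141 - 282 = -141 ≡ 250 (mod 391)

250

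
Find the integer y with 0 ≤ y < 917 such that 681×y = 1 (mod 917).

917 = 1*681 + 236
681 = 2*236 + 209
236 = 1*209 + 27
209 = 7*27 + 20
27 = 1*20 + 7
20 = 2*7 + 6
7 = 1*6 + 1
6 = 6*1 + 0
gcd(681, 917) = 1, so the inverse exists.
Bézout: 1 = 101*917 − 136*681.
So 681⁻¹ ≡ −136 ≡ 781 (mod 917).

781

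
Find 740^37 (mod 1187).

59

Using repeated squaring:
37 in binary is 100101, i.e. 37 = 32 + 4 + 1.
740^1 ≡ 740 (mod 1187)
740^2 ≡ 740^2 = 547600 ≡ 393 (mod 1187)
740^4 ≡ 393^2 = 154449 ≡ 139 (mod 1187)
740^8 ≡ 139^2 = 19321 ≡ 329 (mod 1187)
740^16 ≡ 329^2 = 108241 ≡ 224 (mod 1187)
740^32 ≡ 224^2 = 50176 ≡ 322 (mod 1187)
740^37 = 740^32 × 740^4 × 740^1 ≡ 322 × 139 × 740 (mod 1187).
Accumulate the product:
322 × 139 = 44758 ≡ 839
839 × 740 = 620860 ≡ 59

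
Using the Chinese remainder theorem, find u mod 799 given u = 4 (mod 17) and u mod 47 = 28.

17⁻¹ mod 47: 17·36 ≡ 1 (mod 47), so 17⁻¹ ≡ 36.
u = 4 + 17·((28 − 4)·36 mod 47) = 4 + 17·18 = 310.

310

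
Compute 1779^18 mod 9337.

18 in binary is 10010, i.e. 18 = 16 + 2.
1779^1 ≡ 1779 (mod 9337)
1779^2 ≡ 1779^2 = 3164841 ≡ 8935 (mod 9337)
1779^4 ≡ 8935^2 = 79834225 ≡ 2875 (mod 9337)
1779^8 ≡ 2875^2 = 8265625 ≡ 2380 (mod 9337)
1779^16 ≡ 2380^2 = 5664400 ≡ 6178 (mod 9337)
1779^18 = 1779^16 * 1779^2 ≡ 6178 * 8935 (mod 9337).
6178 * 8935 = 55200430 ≡ 86 (mod 9337).

86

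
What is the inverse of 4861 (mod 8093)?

934

By the extended Euclidean algorithm:
8093 = 1·4861 + 3232
4861 = 1·3232 + 1629
3232 = 1·1629 + 1603
1629 = 1·1603 + 26
1603 = 61·26 + 17
26 = 1·17 + 9
17 = 1·9 + 8
9 = 1·8 + 1
8 = 8·1 + 0
gcd(4861, 8093) = 1, so the inverse exists.
Back-substitute for 1:
1 = 1·9 − 1·8
  = −1·17 + 2·9
  = 2·26 − 3·17
  = −3·1603 + 185·26
  = 185·1629 − 188·1603
  = −188·3232 + 373·1629
  = 373·4861 − 561·3232
  = −561·8093 + 934·4861
So 4861⁻¹ ≡ 934 (mod 8093).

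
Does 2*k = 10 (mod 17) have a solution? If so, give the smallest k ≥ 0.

gcd(2, 17) = 1, so a unique solution mod 17 exists.
2⁻¹ ≡ 9 (mod 17).
k ≡ 9*10 ≡ 5 (mod 17).

5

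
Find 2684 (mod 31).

2684 = 86×31 + 18, so 2684 ≡ 18 (mod 31).

18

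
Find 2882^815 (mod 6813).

By square-and-multiply:
815 in binary is 1100101111, i.e. 815 = 512 + 256 + 32 + 8 + 4 + 2 + 1.
2882^1 ≡ 2882 (mod 6813)
2882^2 ≡ 2882^2 = 8305924 ≡ 877 (mod 6813)
2882^4 ≡ 877^2 = 769129 ≡ 6073 (mod 6813)
2882^8 ≡ 6073^2 = 36881329 ≡ 2560 (mod 6813)
2882^16 ≡ 2560^2 = 6553600 ≡ 6307 (mod 6813)
2882^32 ≡ 6307^2 = 39778249 ≡ 3955 (mod 6813)
2882^64 ≡ 3955^2 = 15642025 ≡ 6190 (mod 6813)
2882^128 ≡ 6190^2 = 38316100 ≡ 6601 (mod 6813)
2882^256 ≡ 6601^2 = 43573201 ≡ 4066 (mod 6813)
2882^512 ≡ 4066^2 = 16532356 ≡ 4018 (mod 6813)
2882^815 = 2882^512 · 2882^256 · 2882^32 · 2882^8 · 2882^4 · 2882^2 · 2882^1 ≡ 4018 · 4066 · 3955 · 2560 · 6073 · 877 · 2882 (mod 6813).
Accumulate the product:
4018 · 4066 = 16337188 ≡ 6427
6427 · 3955 = 25418785 ≡ 6295
6295 · 2560 = 16115200 ≡ 2455
2455 · 6073 = 14909215 ≡ 2371
2371 · 877 = 2079367 ≡ 1402
1402 · 2882 = 4040564 ≡ 455

455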